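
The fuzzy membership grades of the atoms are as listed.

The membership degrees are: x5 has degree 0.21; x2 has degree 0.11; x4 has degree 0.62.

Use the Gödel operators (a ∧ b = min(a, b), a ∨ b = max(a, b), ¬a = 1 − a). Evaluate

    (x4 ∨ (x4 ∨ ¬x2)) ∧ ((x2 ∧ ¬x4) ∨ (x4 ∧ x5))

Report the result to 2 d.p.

¬x2 = 1 − 0.11 = 0.89
x4 ∨ ¬x2 = max(a, b) on (0.62, 0.89) = 0.89
x4 ∨ (x4 ∨ ¬x2) = max(a, b) on (0.62, 0.89) = 0.89
¬x4 = 1 − 0.62 = 0.38
x2 ∧ ¬x4 = min(a, b) on (0.11, 0.38) = 0.11
x4 ∧ x5 = min(a, b) on (0.62, 0.21) = 0.21
(x2 ∧ ¬x4) ∨ (x4 ∧ x5) = max(a, b) on (0.11, 0.21) = 0.21
(x4 ∨ (x4 ∨ ¬x2)) ∧ ((x2 ∧ ¬x4) ∨ (x4 ∧ x5)) = min(a, b) on (0.89, 0.21) = 0.21

0.21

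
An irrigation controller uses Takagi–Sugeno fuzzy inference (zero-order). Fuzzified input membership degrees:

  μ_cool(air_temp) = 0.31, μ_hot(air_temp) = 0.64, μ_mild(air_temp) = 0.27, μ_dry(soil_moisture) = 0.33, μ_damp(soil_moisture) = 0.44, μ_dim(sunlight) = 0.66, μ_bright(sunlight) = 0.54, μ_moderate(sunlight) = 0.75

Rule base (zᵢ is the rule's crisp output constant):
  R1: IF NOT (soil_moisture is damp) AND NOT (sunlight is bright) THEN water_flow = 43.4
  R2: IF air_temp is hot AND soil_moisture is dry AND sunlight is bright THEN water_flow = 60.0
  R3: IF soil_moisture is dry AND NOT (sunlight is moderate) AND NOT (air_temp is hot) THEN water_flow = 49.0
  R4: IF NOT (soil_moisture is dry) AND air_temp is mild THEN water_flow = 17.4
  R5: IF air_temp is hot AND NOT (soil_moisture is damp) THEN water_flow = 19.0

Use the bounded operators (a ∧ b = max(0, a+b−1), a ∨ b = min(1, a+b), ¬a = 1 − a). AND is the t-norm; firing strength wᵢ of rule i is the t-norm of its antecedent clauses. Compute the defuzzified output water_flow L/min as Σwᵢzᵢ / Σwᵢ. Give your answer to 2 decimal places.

21.22

R1 (z=43.4): ¬damp=1−0.44=0.56, ¬bright=1−0.54=0.46; AND[max(0, a+b−1)] → w = 0.02
R2 (z=60.0): hot=0.64, dry=0.33, bright=0.54; AND[max(0, a+b−1)] → w = 0.00
R3 (z=49.0): dry=0.33, ¬moderate=1−0.75=0.25, ¬hot=1−0.64=0.36; AND[max(0, a+b−1)] → w = 0.00
R4 (z=17.4): ¬dry=1−0.33=0.67, mild=0.27; AND[max(0, a+b−1)] → w = 0.00
R5 (z=19.0): hot=0.64, ¬damp=1−0.44=0.56; AND[max(0, a+b−1)] → w = 0.20
Weighted average = (0.02·43.4 + 0.00·60.0 + 0.00·49.0 + 0.00·17.4 + 0.20·19.0) / (0.02 + 0.00 + 0.00 + 0.00 + 0.20)
  = 4.6680 / 0.2200 = 21.22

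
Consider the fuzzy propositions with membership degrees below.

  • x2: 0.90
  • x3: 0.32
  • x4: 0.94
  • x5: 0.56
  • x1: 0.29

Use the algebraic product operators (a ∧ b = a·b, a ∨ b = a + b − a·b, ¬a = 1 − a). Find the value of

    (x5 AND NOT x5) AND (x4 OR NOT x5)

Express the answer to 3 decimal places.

NOT x5 = 1 − 0.5600 = 0.4400
x5 AND NOT x5 = a·b on (0.5600, 0.4400) = 0.2464
NOT x5 = 1 − 0.5600 = 0.4400
x4 OR NOT x5 = a + b − a·b on (0.9400, 0.4400) = 0.9664
(x5 AND NOT x5) AND (x4 OR NOT x5) = a·b on (0.2464, 0.9664) = 0.2381

0.238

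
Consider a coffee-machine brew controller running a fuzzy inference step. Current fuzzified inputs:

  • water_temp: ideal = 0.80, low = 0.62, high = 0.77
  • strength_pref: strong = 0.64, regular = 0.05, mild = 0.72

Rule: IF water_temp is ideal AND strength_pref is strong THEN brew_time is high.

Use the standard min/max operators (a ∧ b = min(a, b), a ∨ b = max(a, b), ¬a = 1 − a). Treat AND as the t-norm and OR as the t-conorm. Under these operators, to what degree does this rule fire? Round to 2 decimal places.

0.64

firing strength: ideal=0.80, strong=0.64; AND[min(a, b)] → w = 0.64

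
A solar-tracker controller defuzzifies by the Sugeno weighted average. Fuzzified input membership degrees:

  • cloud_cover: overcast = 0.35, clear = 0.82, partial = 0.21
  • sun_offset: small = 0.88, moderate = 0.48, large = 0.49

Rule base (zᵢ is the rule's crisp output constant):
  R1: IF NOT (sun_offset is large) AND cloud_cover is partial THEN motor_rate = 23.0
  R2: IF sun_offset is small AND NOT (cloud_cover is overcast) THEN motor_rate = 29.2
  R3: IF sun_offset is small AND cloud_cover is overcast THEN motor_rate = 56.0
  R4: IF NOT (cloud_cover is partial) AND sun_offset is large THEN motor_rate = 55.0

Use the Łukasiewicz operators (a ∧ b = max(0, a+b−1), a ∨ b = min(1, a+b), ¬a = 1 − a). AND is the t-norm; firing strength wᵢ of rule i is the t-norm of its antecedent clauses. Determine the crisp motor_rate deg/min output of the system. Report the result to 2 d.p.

R1 (z=23.0): ¬large=1−0.49=0.51, partial=0.21; AND[max(0, a+b−1)] → w = 0.00
R2 (z=29.2): small=0.88, ¬overcast=1−0.35=0.65; AND[max(0, a+b−1)] → w = 0.53
R3 (z=56.0): small=0.88, overcast=0.35; AND[max(0, a+b−1)] → w = 0.23
R4 (z=55.0): ¬partial=1−0.21=0.79, large=0.49; AND[max(0, a+b−1)] → w = 0.28
Weighted average = (0.00·23.0 + 0.53·29.2 + 0.23·56.0 + 0.28·55.0) / (0.00 + 0.53 + 0.23 + 0.28)
  = 43.7560 / 1.0400 = 42.07

42.07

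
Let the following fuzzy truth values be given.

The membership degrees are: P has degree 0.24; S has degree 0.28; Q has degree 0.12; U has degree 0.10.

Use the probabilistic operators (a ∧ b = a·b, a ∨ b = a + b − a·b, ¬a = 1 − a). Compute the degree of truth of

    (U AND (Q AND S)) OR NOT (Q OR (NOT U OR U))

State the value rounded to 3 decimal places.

Q AND S = a·b on (0.1200, 0.2800) = 0.0336
U AND (Q AND S) = a·b on (0.1000, 0.0336) = 0.0034
NOT U = 1 − 0.1000 = 0.9000
NOT U OR U = a + b − a·b on (0.9000, 0.1000) = 0.9100
Q OR (NOT U OR U) = a + b − a·b on (0.1200, 0.9100) = 0.9208
NOT (Q OR (NOT U OR U)) = 1 − 0.9208 = 0.0792
(U AND (Q AND S)) OR NOT (Q OR (NOT U OR U)) = a + b − a·b on (0.0034, 0.0792) = 0.0823

0.082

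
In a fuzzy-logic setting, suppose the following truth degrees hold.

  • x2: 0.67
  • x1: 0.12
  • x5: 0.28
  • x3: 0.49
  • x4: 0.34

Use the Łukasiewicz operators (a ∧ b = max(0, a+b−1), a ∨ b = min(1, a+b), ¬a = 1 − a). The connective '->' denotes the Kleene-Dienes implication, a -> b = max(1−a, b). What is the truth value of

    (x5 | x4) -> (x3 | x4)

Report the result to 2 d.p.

x5 | x4 = min(1, a+b) on (0.28, 0.34) = 0.62
x3 | x4 = min(1, a+b) on (0.49, 0.34) = 0.83
(x5 | x4) -> (x3 | x4)  [Kleene-Dienes: max(1−a, b)] with a=0.62, b=0.83 → 0.83

0.83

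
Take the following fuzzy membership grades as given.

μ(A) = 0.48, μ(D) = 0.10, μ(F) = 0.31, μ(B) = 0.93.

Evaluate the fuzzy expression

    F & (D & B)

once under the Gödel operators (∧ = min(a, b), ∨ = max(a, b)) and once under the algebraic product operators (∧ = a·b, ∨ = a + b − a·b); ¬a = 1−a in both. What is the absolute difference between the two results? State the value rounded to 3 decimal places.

0.071

Under Gödel:
  D & B = min(a, b) on (0.10, 0.93) = 0.10
  F & (D & B) = min(a, b) on (0.31, 0.10) = 0.10
  → value = 0.1000
Under algebraic product:
  D & B = a·b on (0.1000, 0.9300) = 0.0930
  F & (D & B) = a·b on (0.3100, 0.0930) = 0.0288
  → value = 0.0288
|0.1000 − 0.0288| = 0.071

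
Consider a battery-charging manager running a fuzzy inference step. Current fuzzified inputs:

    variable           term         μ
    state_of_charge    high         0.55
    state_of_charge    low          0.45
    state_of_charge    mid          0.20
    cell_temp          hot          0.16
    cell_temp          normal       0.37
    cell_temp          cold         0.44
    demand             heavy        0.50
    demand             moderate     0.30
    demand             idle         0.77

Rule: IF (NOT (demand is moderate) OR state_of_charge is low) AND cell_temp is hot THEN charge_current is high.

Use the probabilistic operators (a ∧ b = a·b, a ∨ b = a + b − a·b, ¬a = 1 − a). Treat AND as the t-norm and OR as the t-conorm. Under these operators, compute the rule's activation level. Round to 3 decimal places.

firing strength: (¬moderate=1−0.30=0.70 OR low=0.45) = 0.8350; AND[a·b] with hot=0.16 → w = 0.1336

0.134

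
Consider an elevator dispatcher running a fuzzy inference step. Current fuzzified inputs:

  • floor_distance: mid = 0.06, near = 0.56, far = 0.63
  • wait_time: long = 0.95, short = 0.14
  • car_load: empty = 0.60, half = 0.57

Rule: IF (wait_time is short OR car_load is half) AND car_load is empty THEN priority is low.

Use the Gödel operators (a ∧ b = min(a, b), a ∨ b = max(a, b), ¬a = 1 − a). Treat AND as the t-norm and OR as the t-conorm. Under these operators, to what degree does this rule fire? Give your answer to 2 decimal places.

0.57

firing strength: (short=0.14 OR half=0.57) = 0.57; AND[min(a, b)] with empty=0.60 → w = 0.57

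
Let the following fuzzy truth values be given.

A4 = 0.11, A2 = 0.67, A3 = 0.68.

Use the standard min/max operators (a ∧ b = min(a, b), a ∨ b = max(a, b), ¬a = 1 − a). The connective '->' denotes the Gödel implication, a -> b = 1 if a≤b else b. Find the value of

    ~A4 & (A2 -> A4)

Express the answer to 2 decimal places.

~A4 = 1 − 0.11 = 0.89
A2 -> A4  [Gödel: 1 if a≤b else b] with a=0.67, b=0.11 → 0.11
~A4 & (A2 -> A4) = min(a, b) on (0.89, 0.11) = 0.11

0.11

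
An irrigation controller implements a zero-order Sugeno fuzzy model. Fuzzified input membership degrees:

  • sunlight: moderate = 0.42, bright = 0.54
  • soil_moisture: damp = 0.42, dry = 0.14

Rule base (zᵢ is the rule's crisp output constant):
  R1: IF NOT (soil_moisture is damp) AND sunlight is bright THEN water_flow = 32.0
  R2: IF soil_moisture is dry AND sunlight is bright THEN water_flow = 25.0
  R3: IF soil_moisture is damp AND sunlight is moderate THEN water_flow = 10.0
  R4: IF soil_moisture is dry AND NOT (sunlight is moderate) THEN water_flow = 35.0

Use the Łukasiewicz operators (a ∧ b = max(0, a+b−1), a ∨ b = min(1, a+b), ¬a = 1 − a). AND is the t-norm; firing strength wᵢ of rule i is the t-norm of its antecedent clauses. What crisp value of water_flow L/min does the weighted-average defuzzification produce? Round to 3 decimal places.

R1 (z=32.0): ¬damp=1−0.42=0.58, bright=0.54; AND[max(0, a+b−1)] → w = 0.12
R2 (z=25.0): dry=0.14, bright=0.54; AND[max(0, a+b−1)] → w = 0.00
R3 (z=10.0): damp=0.42, moderate=0.42; AND[max(0, a+b−1)] → w = 0.00
R4 (z=35.0): dry=0.14, ¬moderate=1−0.42=0.58; AND[max(0, a+b−1)] → w = 0.00
Weighted average = (0.12·32.0 + 0.00·25.0 + 0.00·10.0 + 0.00·35.0) / (0.12 + 0.00 + 0.00 + 0.00)
  = 3.8400 / 0.1200 = 32.000

32.000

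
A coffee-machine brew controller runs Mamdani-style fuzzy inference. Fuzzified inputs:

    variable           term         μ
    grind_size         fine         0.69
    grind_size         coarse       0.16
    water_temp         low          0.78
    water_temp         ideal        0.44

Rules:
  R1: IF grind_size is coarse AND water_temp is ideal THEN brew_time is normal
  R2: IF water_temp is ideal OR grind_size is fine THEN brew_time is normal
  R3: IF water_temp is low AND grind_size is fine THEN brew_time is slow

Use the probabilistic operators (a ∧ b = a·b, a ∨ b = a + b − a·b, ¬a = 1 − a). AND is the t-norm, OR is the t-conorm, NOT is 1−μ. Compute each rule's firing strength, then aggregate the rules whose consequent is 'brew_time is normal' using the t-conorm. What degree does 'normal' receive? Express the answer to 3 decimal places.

R1: coarse=0.16, ideal=0.44; AND[a·b] → w = 0.0704
R2: ideal=0.44, fine=0.69; OR[a + b − a·b] → w = 0.8264
R3: low=0.78, fine=0.69; AND[a·b] → w = 0.5382
Rules with consequent 'normal': {R1, R2} → strengths 0.0704, 0.8264
Aggregate via t-conorm [a + b − a·b]: 0.8386

0.839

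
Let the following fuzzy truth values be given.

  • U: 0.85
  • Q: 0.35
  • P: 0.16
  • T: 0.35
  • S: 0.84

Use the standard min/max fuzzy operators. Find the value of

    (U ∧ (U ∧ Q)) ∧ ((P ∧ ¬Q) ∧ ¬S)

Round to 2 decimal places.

0.16

U ∧ Q = min(a, b) on (0.85, 0.35) = 0.35
U ∧ (U ∧ Q) = min(a, b) on (0.85, 0.35) = 0.35
¬Q = 1 − 0.35 = 0.65
P ∧ ¬Q = min(a, b) on (0.16, 0.65) = 0.16
¬S = 1 − 0.84 = 0.16
(P ∧ ¬Q) ∧ ¬S = min(a, b) on (0.16, 0.16) = 0.16
(U ∧ (U ∧ Q)) ∧ ((P ∧ ¬Q) ∧ ¬S) = min(a, b) on (0.35, 0.16) = 0.16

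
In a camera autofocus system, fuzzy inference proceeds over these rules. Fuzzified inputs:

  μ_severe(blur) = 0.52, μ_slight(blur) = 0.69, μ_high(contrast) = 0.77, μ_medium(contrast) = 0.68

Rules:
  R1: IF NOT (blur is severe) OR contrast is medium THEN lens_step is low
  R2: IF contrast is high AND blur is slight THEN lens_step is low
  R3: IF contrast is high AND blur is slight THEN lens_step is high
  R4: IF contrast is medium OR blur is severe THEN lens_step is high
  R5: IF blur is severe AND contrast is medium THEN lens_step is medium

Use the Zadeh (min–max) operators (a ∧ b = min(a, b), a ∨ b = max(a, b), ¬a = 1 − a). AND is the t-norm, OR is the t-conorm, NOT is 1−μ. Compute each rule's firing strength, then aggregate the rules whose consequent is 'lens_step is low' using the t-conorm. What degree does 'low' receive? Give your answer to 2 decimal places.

R1: ¬severe=1−0.52=0.48, medium=0.68; OR[max(a, b)] → w = 0.68
R2: high=0.77, slight=0.69; AND[min(a, b)] → w = 0.69
R3: high=0.77, slight=0.69; AND[min(a, b)] → w = 0.69
R4: medium=0.68, severe=0.52; OR[max(a, b)] → w = 0.68
R5: severe=0.52, medium=0.68; AND[min(a, b)] → w = 0.52
Rules with consequent 'low': {R1, R2} → strengths 0.68, 0.69
Aggregate via t-conorm [max(a, b)]: 0.69

0.69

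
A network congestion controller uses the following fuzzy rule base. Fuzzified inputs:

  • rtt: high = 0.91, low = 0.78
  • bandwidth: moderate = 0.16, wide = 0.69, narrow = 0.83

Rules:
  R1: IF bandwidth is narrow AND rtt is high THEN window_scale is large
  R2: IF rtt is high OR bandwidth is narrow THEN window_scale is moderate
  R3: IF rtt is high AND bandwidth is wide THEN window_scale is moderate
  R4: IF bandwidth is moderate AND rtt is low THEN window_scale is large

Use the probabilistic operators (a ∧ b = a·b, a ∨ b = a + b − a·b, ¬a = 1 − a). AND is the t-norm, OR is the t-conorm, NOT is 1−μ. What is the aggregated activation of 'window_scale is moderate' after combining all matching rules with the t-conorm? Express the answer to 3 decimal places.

R1: narrow=0.83, high=0.91; AND[a·b] → w = 0.7553
R2: high=0.91, narrow=0.83; OR[a + b − a·b] → w = 0.9847
R3: high=0.91, wide=0.69; AND[a·b] → w = 0.6279
R4: moderate=0.16, low=0.78; AND[a·b] → w = 0.1248
Rules with consequent 'moderate': {R2, R3} → strengths 0.9847, 0.6279
Aggregate via t-conorm [a + b − a·b]: 0.9943

0.994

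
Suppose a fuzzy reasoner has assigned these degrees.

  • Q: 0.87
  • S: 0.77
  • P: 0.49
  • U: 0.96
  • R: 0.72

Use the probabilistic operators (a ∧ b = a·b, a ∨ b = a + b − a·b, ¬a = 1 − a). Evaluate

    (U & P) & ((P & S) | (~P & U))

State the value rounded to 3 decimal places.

0.321

U & P = a·b on (0.9600, 0.4900) = 0.4704
P & S = a·b on (0.4900, 0.7700) = 0.3773
~P = 1 − 0.4900 = 0.5100
~P & U = a·b on (0.5100, 0.9600) = 0.4896
(P & S) | (~P & U) = a + b − a·b on (0.3773, 0.4896) = 0.6822
(U & P) & ((P & S) | (~P & U)) = a·b on (0.4704, 0.6822) = 0.3209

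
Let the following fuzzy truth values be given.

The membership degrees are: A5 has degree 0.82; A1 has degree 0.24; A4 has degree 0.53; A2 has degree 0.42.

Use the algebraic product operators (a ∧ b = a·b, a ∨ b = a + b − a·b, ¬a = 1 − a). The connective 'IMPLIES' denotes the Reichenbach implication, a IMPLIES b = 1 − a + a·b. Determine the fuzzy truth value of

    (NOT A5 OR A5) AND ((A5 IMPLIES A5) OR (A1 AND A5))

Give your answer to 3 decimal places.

NOT A5 = 1 − 0.8200 = 0.1800
NOT A5 OR A5 = a + b − a·b on (0.1800, 0.8200) = 0.8524
A5 IMPLIES A5  [Reichenbach: 1 − a + a·b] with a=0.8200, b=0.8200 → 0.8524
A1 AND A5 = a·b on (0.2400, 0.8200) = 0.1968
(A5 IMPLIES A5) OR (A1 AND A5) = a + b − a·b on (0.8524, 0.1968) = 0.8814
(NOT A5 OR A5) AND ((A5 IMPLIES A5) OR (A1 AND A5)) = a·b on (0.8524, 0.8814) = 0.7513

0.751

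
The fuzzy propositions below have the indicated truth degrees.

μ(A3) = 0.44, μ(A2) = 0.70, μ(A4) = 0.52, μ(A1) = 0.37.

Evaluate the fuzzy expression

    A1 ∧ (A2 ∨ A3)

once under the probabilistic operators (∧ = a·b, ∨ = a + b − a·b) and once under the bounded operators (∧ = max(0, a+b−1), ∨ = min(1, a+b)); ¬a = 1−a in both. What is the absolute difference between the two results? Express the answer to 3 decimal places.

0.062

Under probabilistic:
  A2 ∨ A3 = a + b − a·b on (0.7000, 0.4400) = 0.8320
  A1 ∧ (A2 ∨ A3) = a·b on (0.3700, 0.8320) = 0.3078
  → value = 0.3078
Under bounded:
  A2 ∨ A3 = min(1, a+b) on (0.70, 0.44) = 1.00
  A1 ∧ (A2 ∨ A3) = max(0, a+b−1) on (0.37, 1.00) = 0.37
  → value = 0.3700
|0.3078 − 0.3700| = 0.062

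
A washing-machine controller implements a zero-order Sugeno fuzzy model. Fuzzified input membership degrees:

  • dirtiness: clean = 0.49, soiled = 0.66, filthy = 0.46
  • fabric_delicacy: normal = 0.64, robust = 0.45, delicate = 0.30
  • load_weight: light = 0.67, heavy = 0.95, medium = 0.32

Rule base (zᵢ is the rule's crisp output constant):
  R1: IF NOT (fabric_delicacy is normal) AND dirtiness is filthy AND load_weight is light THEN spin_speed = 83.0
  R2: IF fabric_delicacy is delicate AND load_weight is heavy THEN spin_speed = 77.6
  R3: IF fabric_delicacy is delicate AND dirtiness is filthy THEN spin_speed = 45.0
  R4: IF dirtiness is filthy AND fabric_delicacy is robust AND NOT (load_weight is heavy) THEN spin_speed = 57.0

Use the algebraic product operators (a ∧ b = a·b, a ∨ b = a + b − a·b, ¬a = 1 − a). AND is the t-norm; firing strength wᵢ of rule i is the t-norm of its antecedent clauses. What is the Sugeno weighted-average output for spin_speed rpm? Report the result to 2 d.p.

70.04

R1 (z=83.0): ¬normal=1−0.64=0.36, filthy=0.46, light=0.67; AND[a·b] → w = 0.1110
R2 (z=77.6): delicate=0.30, heavy=0.95; AND[a·b] → w = 0.2850
R3 (z=45.0): delicate=0.30, filthy=0.46; AND[a·b] → w = 0.1380
R4 (z=57.0): filthy=0.46, robust=0.45, ¬heavy=1−0.95=0.05; AND[a·b] → w = 0.0104
Weighted average = (0.1110·83.0 + 0.2850·77.6 + 0.1380·45.0 + 0.0104·57.0) / (0.1110 + 0.2850 + 0.1380 + 0.0104)
  = 38.1250 / 0.5443 = 70.04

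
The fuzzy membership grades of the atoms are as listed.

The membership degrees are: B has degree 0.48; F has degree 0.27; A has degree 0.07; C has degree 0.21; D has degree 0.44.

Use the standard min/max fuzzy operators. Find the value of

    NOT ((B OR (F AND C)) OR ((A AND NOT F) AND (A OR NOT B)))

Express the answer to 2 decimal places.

0.52

F AND C = min(a, b) on (0.27, 0.21) = 0.21
B OR (F AND C) = max(a, b) on (0.48, 0.21) = 0.48
NOT F = 1 − 0.27 = 0.73
A AND NOT F = min(a, b) on (0.07, 0.73) = 0.07
NOT B = 1 − 0.48 = 0.52
A OR NOT B = max(a, b) on (0.07, 0.52) = 0.52
(A AND NOT F) AND (A OR NOT B) = min(a, b) on (0.07, 0.52) = 0.07
(B OR (F AND C)) OR ((A AND NOT F) AND (A OR NOT B)) = max(a, b) on (0.48, 0.07) = 0.48
NOT ((B OR (F AND C)) OR ((A AND NOT F) AND (A OR NOT B))) = 1 − 0.48 = 0.52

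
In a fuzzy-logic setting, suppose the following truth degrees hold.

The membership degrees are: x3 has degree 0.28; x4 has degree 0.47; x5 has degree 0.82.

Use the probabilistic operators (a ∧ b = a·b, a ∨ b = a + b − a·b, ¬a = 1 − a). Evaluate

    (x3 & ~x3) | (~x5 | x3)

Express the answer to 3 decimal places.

0.529

~x3 = 1 − 0.2800 = 0.7200
x3 & ~x3 = a·b on (0.2800, 0.7200) = 0.2016
~x5 = 1 − 0.8200 = 0.1800
~x5 | x3 = a + b − a·b on (0.1800, 0.2800) = 0.4096
(x3 & ~x3) | (~x5 | x3) = a + b − a·b on (0.2016, 0.4096) = 0.5286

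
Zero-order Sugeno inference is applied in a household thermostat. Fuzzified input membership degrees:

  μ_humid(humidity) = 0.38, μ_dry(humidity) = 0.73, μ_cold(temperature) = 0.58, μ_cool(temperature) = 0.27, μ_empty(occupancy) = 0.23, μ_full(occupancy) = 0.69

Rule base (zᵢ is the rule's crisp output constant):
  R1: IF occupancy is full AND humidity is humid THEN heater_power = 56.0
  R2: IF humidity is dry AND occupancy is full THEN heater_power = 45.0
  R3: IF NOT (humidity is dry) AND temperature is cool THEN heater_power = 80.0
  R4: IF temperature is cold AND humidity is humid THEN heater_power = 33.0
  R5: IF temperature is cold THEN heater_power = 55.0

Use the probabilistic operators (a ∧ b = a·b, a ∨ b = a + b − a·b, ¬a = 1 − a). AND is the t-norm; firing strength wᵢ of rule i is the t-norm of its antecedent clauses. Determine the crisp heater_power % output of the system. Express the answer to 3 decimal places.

50.241

R1 (z=56.0): full=0.69, humid=0.38; AND[a·b] → w = 0.2622
R2 (z=45.0): dry=0.73, full=0.69; AND[a·b] → w = 0.5037
R3 (z=80.0): ¬dry=1−0.73=0.27, cool=0.27; AND[a·b] → w = 0.0729
R4 (z=33.0): cold=0.58, humid=0.38; AND[a·b] → w = 0.2204
R5 (z=55.0): cold=0.58 → w = 0.5800
Weighted average = (0.2622·56.0 + 0.5037·45.0 + 0.0729·80.0 + 0.2204·33.0 + 0.5800·55.0) / (0.2622 + 0.5037 + 0.0729 + 0.2204 + 0.5800)
  = 82.3549 / 1.6392 = 50.241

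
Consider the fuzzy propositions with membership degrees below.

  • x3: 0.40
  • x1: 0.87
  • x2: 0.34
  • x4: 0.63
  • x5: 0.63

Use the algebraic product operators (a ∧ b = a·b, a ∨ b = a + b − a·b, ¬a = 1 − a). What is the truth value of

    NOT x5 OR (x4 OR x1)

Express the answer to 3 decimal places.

NOT x5 = 1 − 0.6300 = 0.3700
x4 OR x1 = a + b − a·b on (0.6300, 0.8700) = 0.9519
NOT x5 OR (x4 OR x1) = a + b − a·b on (0.3700, 0.9519) = 0.9697

0.970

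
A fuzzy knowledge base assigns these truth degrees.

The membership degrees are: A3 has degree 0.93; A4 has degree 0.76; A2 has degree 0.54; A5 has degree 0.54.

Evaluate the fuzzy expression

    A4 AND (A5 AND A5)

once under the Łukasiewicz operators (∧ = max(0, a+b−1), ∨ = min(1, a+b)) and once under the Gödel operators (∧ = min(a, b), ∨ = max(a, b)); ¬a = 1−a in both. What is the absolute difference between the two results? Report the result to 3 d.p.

0.540

Under Łukasiewicz:
  A5 AND A5 = max(0, a+b−1) on (0.54, 0.54) = 0.08
  A4 AND (A5 AND A5) = max(0, a+b−1) on (0.76, 0.08) = 0.00
  → value = 0.0000
Under Gödel:
  A5 AND A5 = min(a, b) on (0.54, 0.54) = 0.54
  A4 AND (A5 AND A5) = min(a, b) on (0.76, 0.54) = 0.54
  → value = 0.5400
|0.0000 − 0.5400| = 0.540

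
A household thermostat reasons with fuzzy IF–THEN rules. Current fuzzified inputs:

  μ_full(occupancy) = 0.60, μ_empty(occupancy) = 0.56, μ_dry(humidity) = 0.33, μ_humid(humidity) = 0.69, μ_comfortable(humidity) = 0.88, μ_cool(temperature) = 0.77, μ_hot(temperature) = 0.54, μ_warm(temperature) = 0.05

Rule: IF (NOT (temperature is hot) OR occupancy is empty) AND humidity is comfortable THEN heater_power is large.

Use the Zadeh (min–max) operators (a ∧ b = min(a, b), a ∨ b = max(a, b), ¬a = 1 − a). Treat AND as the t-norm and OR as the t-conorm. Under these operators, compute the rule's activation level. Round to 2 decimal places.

firing strength: (¬hot=1−0.54=0.46 OR empty=0.56) = 0.56; AND[min(a, b)] with comfortable=0.88 → w = 0.56

0.56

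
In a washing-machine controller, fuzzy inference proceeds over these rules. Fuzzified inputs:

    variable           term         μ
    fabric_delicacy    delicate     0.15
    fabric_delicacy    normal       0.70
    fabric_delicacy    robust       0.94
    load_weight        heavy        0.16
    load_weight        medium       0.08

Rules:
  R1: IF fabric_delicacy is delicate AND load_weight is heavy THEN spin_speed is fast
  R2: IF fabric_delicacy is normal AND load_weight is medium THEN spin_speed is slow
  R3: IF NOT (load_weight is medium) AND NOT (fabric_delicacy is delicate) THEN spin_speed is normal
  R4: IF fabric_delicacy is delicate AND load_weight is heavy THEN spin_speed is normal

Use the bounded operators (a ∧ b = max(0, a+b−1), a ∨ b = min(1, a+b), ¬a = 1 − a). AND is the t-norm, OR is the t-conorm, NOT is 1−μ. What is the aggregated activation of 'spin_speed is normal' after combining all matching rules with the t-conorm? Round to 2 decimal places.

0.77

R1: delicate=0.15, heavy=0.16; AND[max(0, a+b−1)] → w = 0.00
R2: normal=0.70, medium=0.08; AND[max(0, a+b−1)] → w = 0.00
R3: ¬medium=1−0.08=0.92, ¬delicate=1−0.15=0.85; AND[max(0, a+b−1)] → w = 0.77
R4: delicate=0.15, heavy=0.16; AND[max(0, a+b−1)] → w = 0.00
Rules with consequent 'normal': {R3, R4} → strengths 0.77, 0.00
Aggregate via t-conorm [min(1, a+b)]: 0.77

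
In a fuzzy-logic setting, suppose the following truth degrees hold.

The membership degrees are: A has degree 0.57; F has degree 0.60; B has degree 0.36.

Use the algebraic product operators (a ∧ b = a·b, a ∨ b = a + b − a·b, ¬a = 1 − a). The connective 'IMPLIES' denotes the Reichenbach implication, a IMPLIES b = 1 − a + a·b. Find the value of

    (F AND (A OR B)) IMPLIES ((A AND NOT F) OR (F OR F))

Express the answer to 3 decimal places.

0.946

A OR B = a + b − a·b on (0.5700, 0.3600) = 0.7248
F AND (A OR B) = a·b on (0.6000, 0.7248) = 0.4349
NOT F = 1 − 0.6000 = 0.4000
A AND NOT F = a·b on (0.5700, 0.4000) = 0.2280
F OR F = a + b − a·b on (0.6000, 0.6000) = 0.8400
(A AND NOT F) OR (F OR F) = a + b − a·b on (0.2280, 0.8400) = 0.8765
(F AND (A OR B)) IMPLIES ((A AND NOT F) OR (F OR F))  [Reichenbach: 1 − a + a·b] with a=0.4349, b=0.8765 → 0.9463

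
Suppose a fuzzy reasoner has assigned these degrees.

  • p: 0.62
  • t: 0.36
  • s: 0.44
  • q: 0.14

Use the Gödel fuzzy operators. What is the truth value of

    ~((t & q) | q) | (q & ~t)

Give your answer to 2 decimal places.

0.86

t & q = min(a, b) on (0.36, 0.14) = 0.14
(t & q) | q = max(a, b) on (0.14, 0.14) = 0.14
~((t & q) | q) = 1 − 0.14 = 0.86
~t = 1 − 0.36 = 0.64
q & ~t = min(a, b) on (0.14, 0.64) = 0.14
~((t & q) | q) | (q & ~t) = max(a, b) on (0.86, 0.14) = 0.86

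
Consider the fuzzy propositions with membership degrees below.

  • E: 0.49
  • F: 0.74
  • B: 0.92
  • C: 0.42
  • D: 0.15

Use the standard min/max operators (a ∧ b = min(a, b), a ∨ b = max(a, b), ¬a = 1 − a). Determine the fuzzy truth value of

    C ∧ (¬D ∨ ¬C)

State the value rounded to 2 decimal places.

0.42

¬D = 1 − 0.15 = 0.85
¬C = 1 − 0.42 = 0.58
¬D ∨ ¬C = max(a, b) on (0.85, 0.58) = 0.85
C ∧ (¬D ∨ ¬C) = min(a, b) on (0.42, 0.85) = 0.42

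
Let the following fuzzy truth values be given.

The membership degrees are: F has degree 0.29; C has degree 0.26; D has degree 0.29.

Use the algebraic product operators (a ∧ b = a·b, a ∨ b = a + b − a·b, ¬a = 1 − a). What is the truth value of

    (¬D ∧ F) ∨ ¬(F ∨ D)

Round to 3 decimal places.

0.606

¬D = 1 − 0.2900 = 0.7100
¬D ∧ F = a·b on (0.7100, 0.2900) = 0.2059
F ∨ D = a + b − a·b on (0.2900, 0.2900) = 0.4959
¬(F ∨ D) = 1 − 0.4959 = 0.5041
(¬D ∧ F) ∨ ¬(F ∨ D) = a + b − a·b on (0.2059, 0.5041) = 0.6062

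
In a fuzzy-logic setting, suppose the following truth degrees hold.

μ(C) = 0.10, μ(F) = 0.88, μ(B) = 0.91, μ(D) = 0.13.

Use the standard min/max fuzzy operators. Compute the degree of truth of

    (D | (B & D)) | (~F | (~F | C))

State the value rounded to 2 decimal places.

B & D = min(a, b) on (0.91, 0.13) = 0.13
D | (B & D) = max(a, b) on (0.13, 0.13) = 0.13
~F = 1 − 0.88 = 0.12
~F = 1 − 0.88 = 0.12
~F | C = max(a, b) on (0.12, 0.10) = 0.12
~F | (~F | C) = max(a, b) on (0.12, 0.12) = 0.12
(D | (B & D)) | (~F | (~F | C)) = max(a, b) on (0.13, 0.12) = 0.13

0.13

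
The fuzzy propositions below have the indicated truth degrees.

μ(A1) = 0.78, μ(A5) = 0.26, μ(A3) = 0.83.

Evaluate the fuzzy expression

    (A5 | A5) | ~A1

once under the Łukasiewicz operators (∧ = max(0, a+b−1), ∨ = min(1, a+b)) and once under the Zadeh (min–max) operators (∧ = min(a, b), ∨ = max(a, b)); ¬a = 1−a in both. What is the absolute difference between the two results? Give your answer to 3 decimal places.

0.480

Under Łukasiewicz:
  A5 | A5 = min(1, a+b) on (0.26, 0.26) = 0.52
  ~A1 = 1 − 0.78 = 0.22
  (A5 | A5) | ~A1 = min(1, a+b) on (0.52, 0.22) = 0.74
  → value = 0.7400
Under Zadeh (min–max):
  A5 | A5 = max(a, b) on (0.26, 0.26) = 0.26
  ~A1 = 1 − 0.78 = 0.22
  (A5 | A5) | ~A1 = max(a, b) on (0.26, 0.22) = 0.26
  → value = 0.2600
|0.7400 − 0.2600| = 0.480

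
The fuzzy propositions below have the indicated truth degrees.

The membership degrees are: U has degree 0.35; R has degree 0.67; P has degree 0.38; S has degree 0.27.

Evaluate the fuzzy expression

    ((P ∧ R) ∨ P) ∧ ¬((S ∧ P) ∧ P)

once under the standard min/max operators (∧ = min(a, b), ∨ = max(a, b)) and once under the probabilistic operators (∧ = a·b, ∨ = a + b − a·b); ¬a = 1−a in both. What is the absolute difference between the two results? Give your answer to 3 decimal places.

Under standard min/max:
  P ∧ R = min(a, b) on (0.38, 0.67) = 0.38
  (P ∧ R) ∨ P = max(a, b) on (0.38, 0.38) = 0.38
  S ∧ P = min(a, b) on (0.27, 0.38) = 0.27
  (S ∧ P) ∧ P = min(a, b) on (0.27, 0.38) = 0.27
  ¬((S ∧ P) ∧ P) = 1 − 0.27 = 0.73
  ((P ∧ R) ∨ P) ∧ ¬((S ∧ P) ∧ P) = min(a, b) on (0.38, 0.73) = 0.38
  → value = 0.3800
Under probabilistic:
  P ∧ R = a·b on (0.3800, 0.6700) = 0.2546
  (P ∧ R) ∨ P = a + b − a·b on (0.2546, 0.3800) = 0.5379
  S ∧ P = a·b on (0.2700, 0.3800) = 0.1026
  (S ∧ P) ∧ P = a·b on (0.1026, 0.3800) = 0.0390
  ¬((S ∧ P) ∧ P) = 1 − 0.0390 = 0.9610
  ((P ∧ R) ∨ P) ∧ ¬((S ∧ P) ∧ P) = a·b on (0.5379, 0.9610) = 0.5169
  → value = 0.5169
|0.3800 − 0.5169| = 0.137

0.137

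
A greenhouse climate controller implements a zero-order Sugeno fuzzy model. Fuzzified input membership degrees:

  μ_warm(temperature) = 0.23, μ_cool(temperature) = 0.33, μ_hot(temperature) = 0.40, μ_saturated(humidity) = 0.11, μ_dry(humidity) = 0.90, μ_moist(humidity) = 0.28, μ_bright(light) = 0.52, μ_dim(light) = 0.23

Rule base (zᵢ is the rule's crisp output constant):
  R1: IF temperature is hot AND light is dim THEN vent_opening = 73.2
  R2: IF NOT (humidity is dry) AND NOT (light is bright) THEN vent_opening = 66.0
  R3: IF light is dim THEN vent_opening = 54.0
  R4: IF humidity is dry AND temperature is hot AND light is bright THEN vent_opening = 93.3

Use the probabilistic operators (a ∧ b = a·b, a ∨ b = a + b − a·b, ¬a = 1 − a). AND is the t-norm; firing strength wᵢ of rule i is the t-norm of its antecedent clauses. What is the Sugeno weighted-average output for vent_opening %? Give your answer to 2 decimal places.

R1 (z=73.2): hot=0.40, dim=0.23; AND[a·b] → w = 0.0920
R2 (z=66.0): ¬dry=1−0.90=0.10, ¬bright=1−0.52=0.48; AND[a·b] → w = 0.0480
R3 (z=54.0): dim=0.23 → w = 0.2300
R4 (z=93.3): dry=0.90, hot=0.40, bright=0.52; AND[a·b] → w = 0.1872
Weighted average = (0.0920·73.2 + 0.0480·66.0 + 0.2300·54.0 + 0.1872·93.3) / (0.0920 + 0.0480 + 0.2300 + 0.1872)
  = 39.7882 / 0.5572 = 71.41

71.41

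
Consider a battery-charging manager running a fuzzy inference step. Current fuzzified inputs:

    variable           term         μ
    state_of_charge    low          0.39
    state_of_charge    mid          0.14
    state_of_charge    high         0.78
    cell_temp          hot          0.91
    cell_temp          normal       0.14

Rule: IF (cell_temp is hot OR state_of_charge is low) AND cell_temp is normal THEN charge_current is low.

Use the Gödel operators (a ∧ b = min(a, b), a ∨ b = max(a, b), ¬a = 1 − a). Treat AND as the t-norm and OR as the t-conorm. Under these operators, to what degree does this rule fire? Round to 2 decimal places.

0.14

firing strength: (hot=0.91 OR low=0.39) = 0.91; AND[min(a, b)] with normal=0.14 → w = 0.14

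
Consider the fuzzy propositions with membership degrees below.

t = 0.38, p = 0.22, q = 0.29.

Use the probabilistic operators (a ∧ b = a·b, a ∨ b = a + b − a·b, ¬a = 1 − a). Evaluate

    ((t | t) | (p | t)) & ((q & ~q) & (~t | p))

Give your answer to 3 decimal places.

0.118

t | t = a + b − a·b on (0.3800, 0.3800) = 0.6156
p | t = a + b − a·b on (0.2200, 0.3800) = 0.5164
(t | t) | (p | t) = a + b − a·b on (0.6156, 0.5164) = 0.8141
~q = 1 − 0.2900 = 0.7100
q & ~q = a·b on (0.2900, 0.7100) = 0.2059
~t = 1 − 0.3800 = 0.6200
~t | p = a + b − a·b on (0.6200, 0.2200) = 0.7036
(q & ~q) & (~t | p) = a·b on (0.2059, 0.7036) = 0.1449
((t | t) | (p | t)) & ((q & ~q) & (~t | p)) = a·b on (0.8141, 0.1449) = 0.1179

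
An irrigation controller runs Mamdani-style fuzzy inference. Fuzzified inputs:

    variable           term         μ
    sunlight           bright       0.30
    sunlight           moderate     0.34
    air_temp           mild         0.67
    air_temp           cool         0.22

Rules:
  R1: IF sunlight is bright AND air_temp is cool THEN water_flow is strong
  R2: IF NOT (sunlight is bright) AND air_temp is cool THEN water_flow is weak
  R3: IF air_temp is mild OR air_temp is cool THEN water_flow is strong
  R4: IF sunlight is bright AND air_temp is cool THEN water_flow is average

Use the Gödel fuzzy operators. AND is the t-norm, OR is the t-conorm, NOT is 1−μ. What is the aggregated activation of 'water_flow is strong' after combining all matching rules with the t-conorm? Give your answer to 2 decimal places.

R1: bright=0.30, cool=0.22; AND[min(a, b)] → w = 0.22
R2: ¬bright=1−0.30=0.70, cool=0.22; AND[min(a, b)] → w = 0.22
R3: mild=0.67, cool=0.22; OR[max(a, b)] → w = 0.67
R4: bright=0.30, cool=0.22; AND[min(a, b)] → w = 0.22
Rules with consequent 'strong': {R1, R3} → strengths 0.22, 0.67
Aggregate via t-conorm [max(a, b)]: 0.67

0.67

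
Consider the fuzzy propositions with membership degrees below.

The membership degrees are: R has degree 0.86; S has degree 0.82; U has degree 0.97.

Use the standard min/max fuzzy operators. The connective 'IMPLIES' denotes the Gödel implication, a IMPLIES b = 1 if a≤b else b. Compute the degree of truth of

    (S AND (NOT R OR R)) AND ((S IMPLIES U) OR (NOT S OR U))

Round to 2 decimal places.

0.82

NOT R = 1 − 0.86 = 0.14
NOT R OR R = max(a, b) on (0.14, 0.86) = 0.86
S AND (NOT R OR R) = min(a, b) on (0.82, 0.86) = 0.82
S IMPLIES U  [Gödel: 1 if a≤b else b] with a=0.82, b=0.97 → 1.00
NOT S = 1 − 0.82 = 0.18
NOT S OR U = max(a, b) on (0.18, 0.97) = 0.97
(S IMPLIES U) OR (NOT S OR U) = max(a, b) on (1.00, 0.97) = 1.00
(S AND (NOT R OR R)) AND ((S IMPLIES U) OR (NOT S OR U)) = min(a, b) on (0.82, 1.00) = 0.82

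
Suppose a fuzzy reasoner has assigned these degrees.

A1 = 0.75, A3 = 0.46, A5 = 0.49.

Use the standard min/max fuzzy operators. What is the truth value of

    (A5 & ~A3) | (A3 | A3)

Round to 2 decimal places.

~A3 = 1 − 0.46 = 0.54
A5 & ~A3 = min(a, b) on (0.49, 0.54) = 0.49
A3 | A3 = max(a, b) on (0.46, 0.46) = 0.46
(A5 & ~A3) | (A3 | A3) = max(a, b) on (0.49, 0.46) = 0.49

0.49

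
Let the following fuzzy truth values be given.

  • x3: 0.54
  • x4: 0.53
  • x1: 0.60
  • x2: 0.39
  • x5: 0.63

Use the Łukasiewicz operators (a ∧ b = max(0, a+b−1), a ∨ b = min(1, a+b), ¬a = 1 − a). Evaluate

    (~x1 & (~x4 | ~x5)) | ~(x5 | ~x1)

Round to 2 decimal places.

0.24

~x1 = 1 − 0.60 = 0.40
~x4 = 1 − 0.53 = 0.47
~x5 = 1 − 0.63 = 0.37
~x4 | ~x5 = min(1, a+b) on (0.47, 0.37) = 0.84
~x1 & (~x4 | ~x5) = max(0, a+b−1) on (0.40, 0.84) = 0.24
~x1 = 1 − 0.60 = 0.40
x5 | ~x1 = min(1, a+b) on (0.63, 0.40) = 1.00
~(x5 | ~x1) = 1 − 1.00 = 0.00
(~x1 & (~x4 | ~x5)) | ~(x5 | ~x1) = min(1, a+b) on (0.24, 0.00) = 0.24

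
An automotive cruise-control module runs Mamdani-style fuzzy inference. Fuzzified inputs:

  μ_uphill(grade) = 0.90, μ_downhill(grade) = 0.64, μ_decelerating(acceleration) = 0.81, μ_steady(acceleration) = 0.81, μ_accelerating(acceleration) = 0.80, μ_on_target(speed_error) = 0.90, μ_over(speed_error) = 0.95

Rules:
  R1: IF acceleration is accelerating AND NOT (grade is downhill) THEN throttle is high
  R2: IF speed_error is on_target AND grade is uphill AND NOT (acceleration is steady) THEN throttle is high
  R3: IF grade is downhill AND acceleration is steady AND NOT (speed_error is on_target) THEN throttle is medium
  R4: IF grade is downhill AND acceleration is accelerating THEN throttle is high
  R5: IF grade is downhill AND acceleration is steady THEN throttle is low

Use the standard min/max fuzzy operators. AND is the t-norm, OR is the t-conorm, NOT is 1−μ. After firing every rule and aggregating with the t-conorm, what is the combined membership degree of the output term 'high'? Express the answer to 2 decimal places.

R1: accelerating=0.80, ¬downhill=1−0.64=0.36; AND[min(a, b)] → w = 0.36
R2: on_target=0.90, uphill=0.90, ¬steady=1−0.81=0.19; AND[min(a, b)] → w = 0.19
R3: downhill=0.64, steady=0.81, ¬on_target=1−0.90=0.10; AND[min(a, b)] → w = 0.10
R4: downhill=0.64, accelerating=0.80; AND[min(a, b)] → w = 0.64
R5: downhill=0.64, steady=0.81; AND[min(a, b)] → w = 0.64
Rules with consequent 'high': {R1, R2, R4} → strengths 0.36, 0.19, 0.64
Aggregate via t-conorm [max(a, b)]: 0.64

0.64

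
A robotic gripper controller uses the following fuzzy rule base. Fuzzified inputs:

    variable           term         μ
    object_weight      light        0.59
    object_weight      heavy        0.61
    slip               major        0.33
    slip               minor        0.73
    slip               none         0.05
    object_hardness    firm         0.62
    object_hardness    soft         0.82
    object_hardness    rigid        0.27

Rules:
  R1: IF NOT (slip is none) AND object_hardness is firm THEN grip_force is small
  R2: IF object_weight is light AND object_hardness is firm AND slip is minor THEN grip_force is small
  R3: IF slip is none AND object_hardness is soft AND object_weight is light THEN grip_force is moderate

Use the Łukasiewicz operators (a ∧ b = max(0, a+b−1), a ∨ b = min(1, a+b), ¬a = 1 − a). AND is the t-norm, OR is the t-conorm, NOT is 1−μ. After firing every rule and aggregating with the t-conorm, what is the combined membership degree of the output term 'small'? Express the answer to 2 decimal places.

0.57

R1: ¬none=1−0.05=0.95, firm=0.62; AND[max(0, a+b−1)] → w = 0.57
R2: light=0.59, firm=0.62, minor=0.73; AND[max(0, a+b−1)] → w = 0.00
R3: none=0.05, soft=0.82, light=0.59; AND[max(0, a+b−1)] → w = 0.00
Rules with consequent 'small': {R1, R2} → strengths 0.57, 0.00
Aggregate via t-conorm [min(1, a+b)]: 0.57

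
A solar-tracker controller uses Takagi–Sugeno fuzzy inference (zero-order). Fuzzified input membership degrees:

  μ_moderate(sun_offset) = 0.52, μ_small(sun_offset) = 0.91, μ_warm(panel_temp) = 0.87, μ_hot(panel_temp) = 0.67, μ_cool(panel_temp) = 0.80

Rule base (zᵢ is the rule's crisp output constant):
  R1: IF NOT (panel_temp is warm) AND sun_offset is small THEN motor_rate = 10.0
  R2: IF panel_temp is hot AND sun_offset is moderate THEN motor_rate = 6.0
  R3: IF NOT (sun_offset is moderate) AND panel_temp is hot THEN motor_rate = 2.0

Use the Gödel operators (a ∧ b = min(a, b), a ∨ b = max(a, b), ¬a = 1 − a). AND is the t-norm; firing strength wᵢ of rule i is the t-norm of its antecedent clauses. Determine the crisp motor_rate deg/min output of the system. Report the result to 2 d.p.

R1 (z=10.0): ¬warm=1−0.87=0.13, small=0.91; AND[min(a, b)] → w = 0.13
R2 (z=6.0): hot=0.67, moderate=0.52; AND[min(a, b)] → w = 0.52
R3 (z=2.0): ¬moderate=1−0.52=0.48, hot=0.67; AND[min(a, b)] → w = 0.48
Weighted average = (0.13·10.0 + 0.52·6.0 + 0.48·2.0) / (0.13 + 0.52 + 0.48)
  = 5.3800 / 1.1300 = 4.76

4.76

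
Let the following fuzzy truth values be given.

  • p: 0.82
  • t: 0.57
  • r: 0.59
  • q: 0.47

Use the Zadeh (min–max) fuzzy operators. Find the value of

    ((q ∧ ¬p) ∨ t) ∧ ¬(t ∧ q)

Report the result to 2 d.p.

¬p = 1 − 0.82 = 0.18
q ∧ ¬p = min(a, b) on (0.47, 0.18) = 0.18
(q ∧ ¬p) ∨ t = max(a, b) on (0.18, 0.57) = 0.57
t ∧ q = min(a, b) on (0.57, 0.47) = 0.47
¬(t ∧ q) = 1 − 0.47 = 0.53
((q ∧ ¬p) ∨ t) ∧ ¬(t ∧ q) = min(a, b) on (0.57, 0.53) = 0.53

0.53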